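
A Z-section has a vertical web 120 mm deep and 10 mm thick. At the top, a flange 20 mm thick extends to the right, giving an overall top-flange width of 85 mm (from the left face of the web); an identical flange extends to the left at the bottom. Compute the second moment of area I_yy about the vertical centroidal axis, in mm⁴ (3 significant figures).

Break the section into simple shapes (no overlaps), measuring from the bottom-left corner of the bounding box.
Web: 10 × 120, A = 1 200 mm², x = 80 mm, Ī = 10 000 mm⁴.
Top flange (beyond web): 75 × 20, A = 1 500 mm², x = 122.5 mm, Ī = 703 125 mm⁴.
Bottom flange (beyond web): 75 × 20, A = 1 500 mm², x = 37.5 mm, Ī = 703 125 mm⁴.
Centroid: x̄ = ΣA·x / ΣA = 80 mm.
Transfer each piece to the vertical centroidal axis using Ī + A·d² with d = x − 80:
  web: d = 0 mm → contributes +10 000 mm⁴
  top flange (beyond web): d = 42.5 mm → contributes +3 412 500 mm⁴
  bottom flange (beyond web): d = -42.5 mm → contributes +3 412 500 mm⁴
Total I = 6 835 000 mm⁴.

I_yy ≈ 6.84 × 10⁶ mm⁴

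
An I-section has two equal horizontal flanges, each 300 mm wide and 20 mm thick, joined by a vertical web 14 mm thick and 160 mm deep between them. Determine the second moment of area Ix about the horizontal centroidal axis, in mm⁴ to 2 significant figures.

Ix ≈ 1.0 × 10⁸ mm⁴

Split into non-overlapping primitives; take the origin at the lower-left of the bounding box.
Bottom flange: 300 × 20, A = 6 000 mm², y = 10 mm, Ī = 200 000 mm⁴.
Web: 14 × 160, A = 2 240 mm², y = 100 mm, Ī = 4 778 667 mm⁴.
Top flange: 300 × 20, A = 6 000 mm², y = 190 mm, Ī = 200 000 mm⁴.
By symmetry the centroid is at mid-height, ȳ = 100 mm.
Transfer each piece to the horizontal centroidal axis using Ī + A·d² with d = y − 100:
  bottom flange: d = -90 mm → contributes +48 800 000 mm⁴
  web: d = 0 mm → contributes +4 778 667 mm⁴
  top flange: d = 90 mm → contributes +48 800 000 mm⁴
Total I = 102 378 667 mm⁴.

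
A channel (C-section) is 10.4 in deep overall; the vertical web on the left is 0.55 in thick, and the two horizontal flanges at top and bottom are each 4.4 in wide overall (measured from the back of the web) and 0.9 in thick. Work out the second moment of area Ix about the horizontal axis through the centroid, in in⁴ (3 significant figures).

Split into non-overlapping primitives; take the origin at the lower-left of the bounding box.
Web: 0.55 × 10.4, A = 5.72 in², y = 5.2 in, Ī = 51.556 in⁴.
Top flange (beyond web): 3.85 × 0.9, A = 3.465 in², y = 9.95 in, Ī = 0.23389 in⁴.
Bottom flange (beyond web): 3.85 × 0.9, A = 3.465 in², y = 0.45 in, Ī = 0.23389 in⁴.
By symmetry the centroid is at mid-height, ȳ = 5.2 in.
Transfer each piece to the horizontal axis through the centroid using Ī + A·d² with d = y − 5.2:
  web: d = 0 in → contributes +51.556 in⁴
  top flange (beyond web): d = 4.75 in → contributes +78.413 in⁴
  bottom flange (beyond web): d = -4.75 in → contributes +78.413 in⁴
Total I = 208.38 in⁴.

Ix ≈ 208 in⁴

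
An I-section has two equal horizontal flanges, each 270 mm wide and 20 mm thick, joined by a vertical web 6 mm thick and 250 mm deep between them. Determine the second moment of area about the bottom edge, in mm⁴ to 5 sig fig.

I_base ≈ 4.6361 × 10⁸ mm⁴

Split into non-overlapping primitives; take the origin at the lower-left of the bounding box.
Bottom flange: 270 × 20, A = 5 400 mm², y = 10 mm, Ī = 180 000 mm⁴.
Web: 6 × 250, A = 1 500 mm², y = 145 mm, Ī = 7 812 500 mm⁴.
Top flange: 270 × 20, A = 5 400 mm², y = 280 mm, Ī = 180 000 mm⁴.
Transfer each piece to a horizontal axis along the bottom face using Ī + A·d² with d = y − 0:
  bottom flange: d = 10 mm → contributes +720 000 mm⁴
  web: d = 145 mm → contributes +39 350 000 mm⁴
  top flange: d = 280 mm → contributes +423 540 000 mm⁴
Total I = 463 610 000 mm⁴.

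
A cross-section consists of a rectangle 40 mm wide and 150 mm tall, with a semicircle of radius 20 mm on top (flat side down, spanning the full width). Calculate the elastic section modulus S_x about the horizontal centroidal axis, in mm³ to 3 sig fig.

S_x ≈ 1.75 × 10⁵ mm³

Split into non-overlapping primitives; take the origin at the lower-left of the bounding box.
Rectangular body: 40 × 150, A = 6 000 mm², y = 75 mm, Ī = 11 250 000 mm⁴.
Semicircular cap: semicircle r = 20, A = 628.32 mm², y = 158.49 mm, Ī = 17 561 mm⁴.
Centroid: ȳ = ΣA·y / ΣA = 82.914 mm.
Transfer each piece to the horizontal centroidal axis using Ī + A·d² with d = y − 82.914:
  rectangular body: d = -7.9141 mm → contributes +11 625 799 mm⁴
  semicircular cap: d = 75.574 mm → contributes +3 606 173 mm⁴
Total I = 15 231 972 mm⁴.
Extreme fibre distance c = 87.086 mm; S = I/c = 174 907 mm³.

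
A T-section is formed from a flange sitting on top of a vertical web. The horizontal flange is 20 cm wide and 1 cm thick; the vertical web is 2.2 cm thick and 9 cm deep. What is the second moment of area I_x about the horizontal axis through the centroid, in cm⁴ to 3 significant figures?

I_x ≈ 384 cm⁴

Break the section into simple shapes (no overlaps), measuring from the bottom-left corner of the bounding box.
Flange: 20 × 1, A = 20 cm², y = 9.5 cm, Ī = 1.6667 cm⁴.
Web: 2.2 × 9, A = 19.8 cm², y = 4.5 cm, Ī = 133.65 cm⁴.
Centroid: ȳ = ΣA·y / ΣA = 7.0126 cm.
Transfer each piece to the horizontal axis through the centroid using Ī + A·d² with d = y − 7.0126:
  flange: d = 2.4874 cm → contributes +125.41 cm⁴
  web: d = -2.5126 cm → contributes +258.65 cm⁴
Total I = 384.06 cm⁴.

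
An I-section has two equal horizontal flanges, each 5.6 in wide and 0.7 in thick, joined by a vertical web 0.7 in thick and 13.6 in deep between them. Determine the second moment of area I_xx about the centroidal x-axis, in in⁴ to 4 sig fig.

Treat the section as a set of non-overlapping primitives; coordinates are from the bounding-box lower-left.
Bottom flange: 5.6 × 0.7, A = 3.92 in², y = 0.35 in, Ī = 0.160067 in⁴.
Web: 0.7 × 13.6, A = 9.52 in², y = 7.5 in, Ī = 146.735 in⁴.
Top flange: 5.6 × 0.7, A = 3.92 in², y = 14.65 in, Ī = 0.160067 in⁴.
By symmetry the centroid is at mid-height, ȳ = 7.5 in.
Transfer each piece to the centroidal x-axis using Ī + A·d² with d = y − 7.5:
  bottom flange: d = -7.15 in → contributes +200.56 in⁴
  web: d = 0 in → contributes +146.735 in⁴
  top flange: d = 7.15 in → contributes +200.56 in⁴
Total I = 547.855 in⁴.

I_xx ≈ 547.9 in⁴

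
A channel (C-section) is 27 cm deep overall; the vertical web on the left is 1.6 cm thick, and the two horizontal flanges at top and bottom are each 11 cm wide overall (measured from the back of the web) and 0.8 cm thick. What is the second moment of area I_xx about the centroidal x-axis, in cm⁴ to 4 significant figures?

Break the section into simple shapes (no overlaps), measuring from the bottom-left corner of the bounding box.
Web: 1.6 × 27, A = 43.2 cm², y = 13.5 cm, Ī = 2624.4 cm⁴.
Top flange (beyond web): 9.4 × 0.8, A = 7.52 cm², y = 26.6 cm, Ī = 0.401067 cm⁴.
Bottom flange (beyond web): 9.4 × 0.8, A = 7.52 cm², y = 0.4 cm, Ī = 0.401067 cm⁴.
By symmetry the centroid is at mid-height, ȳ = 13.5 cm.
Transfer each piece to the centroidal x-axis using Ī + A·d² with d = y − 13.5:
  web: d = 0 cm → contributes +2624.4 cm⁴
  top flange (beyond web): d = 13.1 cm → contributes +1290.91 cm⁴
  bottom flange (beyond web): d = -13.1 cm → contributes +1290.91 cm⁴
Total I = 5206.22 cm⁴.

I_xx ≈ 5206 cm⁴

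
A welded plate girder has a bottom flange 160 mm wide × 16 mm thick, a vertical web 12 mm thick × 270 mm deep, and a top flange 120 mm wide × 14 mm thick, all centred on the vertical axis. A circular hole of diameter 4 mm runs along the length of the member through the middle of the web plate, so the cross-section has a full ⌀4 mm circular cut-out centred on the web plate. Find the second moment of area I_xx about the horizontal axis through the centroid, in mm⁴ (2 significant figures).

Treat the section as a set of non-overlapping primitives; coordinates are from the bounding-box lower-left.
Bottom plate: 160 × 16, A = 2 560 mm², y = 8 mm, Ī = 54 613 mm⁴.
Web plate: 12 × 270, A = 3 240 mm², y = 151 mm, Ī = 19 683 000 mm⁴.
Top plate: 120 × 14, A = 1 680 mm², y = 293 mm, Ī = 27 440 mm⁴.
Hole (subtracted): ⌀4, A = 12.57 mm², y = 151 mm, Ī = 12.57 mm⁴.
Centroid: ȳ = ΣA·y / ΣA = 133.9 mm.
Transfer each piece to the horizontal axis through the centroid using Ī + A·d² with d = y − 133.9:
  bottom plate: d = -125.9 mm → contributes +40 647 632 mm⁴
  web plate: d = 17.08 mm → contributes +20 627 841 mm⁴
  top plate: d = 159.1 mm → contributes +42 540 569 mm⁴
  hole: d = 17.08 mm → contributes −3 677 mm⁴
Total I = 103 812 365 mm⁴.

I_xx ≈ 1.0 × 10⁸ mm⁴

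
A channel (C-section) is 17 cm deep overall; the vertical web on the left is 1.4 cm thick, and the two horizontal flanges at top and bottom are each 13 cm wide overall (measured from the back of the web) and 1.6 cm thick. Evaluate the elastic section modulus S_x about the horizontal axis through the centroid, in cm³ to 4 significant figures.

Break the section into simple shapes (no overlaps), measuring from the bottom-left corner of the bounding box.
Web: 1.4 × 17, A = 23.8 cm², y = 8.5 cm, Ī = 573.183 cm⁴.
Top flange (beyond web): 11.6 × 1.6, A = 18.56 cm², y = 16.2 cm, Ī = 3.95947 cm⁴.
Bottom flange (beyond web): 11.6 × 1.6, A = 18.56 cm², y = 0.8 cm, Ī = 3.95947 cm⁴.
By symmetry the centroid is at mid-height, ȳ = 8.5 cm.
Transfer each piece to the horizontal axis through the centroid using Ī + A·d² with d = y − 8.5:
  web: d = 0 cm → contributes +573.183 cm⁴
  top flange (beyond web): d = 7.7 cm → contributes +1104.38 cm⁴
  bottom flange (beyond web): d = -7.7 cm → contributes +1104.38 cm⁴
Total I = 2781.95 cm⁴.
Extreme fibre distance c = 8.5 cm; S = I/c = 327.288 cm³.

S_x ≈ 327.3 cm³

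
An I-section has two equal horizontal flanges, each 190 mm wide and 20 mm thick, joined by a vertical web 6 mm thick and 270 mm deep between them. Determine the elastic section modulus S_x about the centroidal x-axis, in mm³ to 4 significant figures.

Split into non-overlapping primitives; take the origin at the lower-left of the bounding box.
Bottom flange: 190 × 20, A = 3 800 mm², y = 10 mm, Ī = 126 667 mm⁴.
Web: 6 × 270, A = 1 620 mm², y = 155 mm, Ī = 9 841 500 mm⁴.
Top flange: 190 × 20, A = 3 800 mm², y = 300 mm, Ī = 126 667 mm⁴.
By symmetry the centroid is at mid-height, ȳ = 155 mm.
Transfer each piece to the centroidal x-axis using Ī + A·d² with d = y − 155:
  bottom flange: d = -145 mm → contributes +80 021 667 mm⁴
  web: d = 0 mm → contributes +9 841 500 mm⁴
  top flange: d = 145 mm → contributes +80 021 667 mm⁴
Total I = 169 884 833 mm⁴.
Extreme fibre distance c = 155 mm; S = I/c = 1 096 031 mm³.

S_x ≈ 1.096 × 10⁶ mm³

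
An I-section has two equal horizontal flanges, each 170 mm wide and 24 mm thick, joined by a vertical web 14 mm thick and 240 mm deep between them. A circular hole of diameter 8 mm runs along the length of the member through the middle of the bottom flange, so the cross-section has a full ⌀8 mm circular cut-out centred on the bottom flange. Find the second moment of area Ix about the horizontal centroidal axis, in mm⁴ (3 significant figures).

Ix ≈ 1.58 × 10⁸ mm⁴

Split into non-overlapping primitives; take the origin at the lower-left of the bounding box.
Bottom flange: 170 × 24, A = 4 080 mm², y = 12 mm, Ī = 195 840 mm⁴.
Web: 14 × 240, A = 3 360 mm², y = 144 mm, Ī = 16 128 000 mm⁴.
Top flange: 170 × 24, A = 4 080 mm², y = 276 mm, Ī = 195 840 mm⁴.
Hole (subtracted): ⌀8, A = 50.265 mm², y = 12 mm, Ī = 201.06 mm⁴.
Centroid: ȳ = ΣA·y / ΣA = 144.58 mm.
Transfer each piece to the horizontal centroidal axis using Ī + A·d² with d = y − 144.58:
  bottom flange: d = -132.58 mm → contributes +71 910 221 mm⁴
  web: d = -0.57848 mm → contributes +16 129 124 mm⁴
  top flange: d = 131.42 mm → contributes +70 664 030 mm⁴
  hole: d = -132.58 mm → contributes −883 720 mm⁴
Total I = 157 819 655 mm⁴.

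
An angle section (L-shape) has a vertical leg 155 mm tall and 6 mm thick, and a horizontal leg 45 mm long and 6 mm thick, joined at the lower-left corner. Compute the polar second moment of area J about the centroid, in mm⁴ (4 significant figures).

J ≈ 3.027 × 10⁶ mm⁴

Break the section into simple shapes (no overlaps), measuring from the bottom-left corner of the bounding box.
Vertical leg: 6 × 155, A = 930 mm², y = 77.5 mm, Ī = 1 861 938 mm⁴.
Horizontal leg (remainder): 39 × 6, A = 234 mm², y = 3 mm, Ī = 702 mm⁴.
Centroid: ȳ = ΣA·y / ΣA = 62.5232 mm.
Transfer each piece to the centroidal x-axis using Ī + A·d² with d = y − 62.5232:
  vertical leg: d = 14.9768 mm → contributes +2 070 541 mm⁴
  horizontal leg (remainder): d = -59.5232 mm → contributes +829 767 mm⁴
Total I = 2 900 307 mm⁴.
For the y-axis: x̄ = 7.5232 mm.
Repeating about the centroidal y-axis gives I_y = 127 097 mm⁴.
Polar second moment: J = I_x + I_y = 3 027 405 mm⁴.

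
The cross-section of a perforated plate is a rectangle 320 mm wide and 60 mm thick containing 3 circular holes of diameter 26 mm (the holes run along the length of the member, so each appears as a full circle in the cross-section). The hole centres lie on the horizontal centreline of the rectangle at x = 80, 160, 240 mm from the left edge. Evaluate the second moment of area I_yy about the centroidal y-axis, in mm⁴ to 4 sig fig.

I_yy ≈ 1.570 × 10⁸ mm⁴

Split into non-overlapping primitives; take the origin at the lower-left of the bounding box.
Plate: 320 × 60, A = 19 200 mm², x = 160 mm, Ī = 163 840 000 mm⁴.
Hole 1 (subtracted): ⌀26, A = 530.929 mm², x = 80 mm, Ī = 22431.8 mm⁴.
Hole 2 (subtracted): ⌀26, A = 530.929 mm², x = 160 mm, Ī = 22431.8 mm⁴.
Hole 3 (subtracted): ⌀26, A = 530.929 mm², x = 240 mm, Ī = 22431.8 mm⁴.
By symmetry the centroid is at mid-width, x̄ = 160 mm.
Transfer each piece to the centroidal y-axis using Ī + A·d² with d = x − 160:
  plate: d = 0 mm → contributes +163 840 000 mm⁴
  hole 1: d = -80 mm → contributes −3 420 378 mm⁴
  hole 2: d = 0 mm → contributes −22431.8 mm⁴
  hole 3: d = 80 mm → contributes −3 420 378 mm⁴
Total I = 156 976 812 mm⁴.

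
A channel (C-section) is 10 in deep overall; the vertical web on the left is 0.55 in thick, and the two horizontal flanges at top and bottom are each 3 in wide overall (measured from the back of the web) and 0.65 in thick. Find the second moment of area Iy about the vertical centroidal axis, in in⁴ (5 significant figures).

Decompose the section into non-overlapping parts with the origin at the bottom-left of its bounding rectangle.
Web: 0.55 × 10, A = 5.5 in², x = 0.275 in, Ī = 0.1386458 in⁴.
Top flange (beyond web): 2.45 × 0.65, A = 1.5925 in², x = 1.775 in, Ī = 0.7965818 in⁴.
Bottom flange (beyond web): 2.45 × 0.65, A = 1.5925 in², x = 1.775 in, Ī = 0.7965818 in⁴.
Centroid: x̄ = ΣA·x / ΣA = 0.8250864 in.
Transfer each piece to the vertical centroidal axis using Ī + A·d² with d = x − 0.8250864:
  web: d = -0.5500864 in → contributes +1.802918 in⁴
  top flange (beyond web): d = 0.9499136 in → contributes +2.233552 in⁴
  bottom flange (beyond web): d = 0.9499136 in → contributes +2.233552 in⁴
Total I = 6.270022 in⁴.

Iy ≈ 6.2700 in⁴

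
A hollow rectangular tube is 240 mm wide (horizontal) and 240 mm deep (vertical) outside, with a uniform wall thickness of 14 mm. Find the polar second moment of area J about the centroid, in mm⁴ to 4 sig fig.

J ≈ 2.163 × 10⁸ mm⁴

Treat the section as a set of non-overlapping primitives; coordinates are from the bounding-box lower-left.
Outer rectangle: 240 × 240, A = 57 600 mm², y = 120 mm, Ī = 276 480 000 mm⁴.
Inner void (subtracted): 212 × 212, A = 44 944 mm², y = 120 mm, Ī = 168 330 261 mm⁴.
By symmetry the centroid is at mid-height, ȳ = 120 mm.
All pieces are centred on the centroidal x-axis, so I = ΣĪ (holes subtracted) = 108 149 739 mm⁴.
Repeating about the centroidal y-axis gives I_y = 108 149 739 mm⁴.
Polar second moment: J = I_x + I_y = 216 299 477 mm⁴.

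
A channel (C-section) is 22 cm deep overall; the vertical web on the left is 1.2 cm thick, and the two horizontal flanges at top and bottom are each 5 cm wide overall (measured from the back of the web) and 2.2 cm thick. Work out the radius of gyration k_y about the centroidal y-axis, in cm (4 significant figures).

Split into non-overlapping primitives; take the origin at the lower-left of the bounding box.
Web: 1.2 × 22, A = 26.4 cm², x = 0.6 cm, Ī = 3.168 cm⁴.
Top flange (beyond web): 3.8 × 2.2, A = 8.36 cm², x = 3.1 cm, Ī = 10.0599 cm⁴.
Bottom flange (beyond web): 3.8 × 2.2, A = 8.36 cm², x = 3.1 cm, Ī = 10.0599 cm⁴.
Centroid: x̄ = ΣA·x / ΣA = 1.56939 cm.
Transfer each piece to the centroidal y-axis using Ī + A·d² with d = x − 1.56939:
  web: d = -0.969388 cm → contributes +27.9764 cm⁴
  top flange (beyond web): d = 1.53061 cm → contributes +29.6455 cm⁴
  bottom flange (beyond web): d = 1.53061 cm → contributes +29.6455 cm⁴
Total I = 87.2673 cm⁴.
Radius of gyration: k = √(I/A) = √(87.2673 / 43.12) = 1.42261 cm.

k_y ≈ 1.423 cm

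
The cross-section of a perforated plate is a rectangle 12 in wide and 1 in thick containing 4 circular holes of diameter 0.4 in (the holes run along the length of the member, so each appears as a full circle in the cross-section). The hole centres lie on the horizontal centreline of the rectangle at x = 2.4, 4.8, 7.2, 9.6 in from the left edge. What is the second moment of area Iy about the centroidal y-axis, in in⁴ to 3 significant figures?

Treat the section as a set of non-overlapping primitives; coordinates are from the bounding-box lower-left.
Plate: 12 × 1, A = 12 in², x = 6 in, Ī = 144 in⁴.
Hole 1 (subtracted): ⌀0.4, A = 0.12566 in², x = 2.4 in, Ī = 0.0012566 in⁴.
Hole 2 (subtracted): ⌀0.4, A = 0.12566 in², x = 4.8 in, Ī = 0.0012566 in⁴.
Hole 3 (subtracted): ⌀0.4, A = 0.12566 in², x = 7.2 in, Ī = 0.0012566 in⁴.
Hole 4 (subtracted): ⌀0.4, A = 0.12566 in², x = 9.6 in, Ī = 0.0012566 in⁴.
By symmetry the centroid is at mid-width, x̄ = 6 in.
Transfer each piece to the centroidal y-axis using Ī + A·d² with d = x − 6:
  plate: d = 0 in → contributes +144 in⁴
  hole 1: d = -3.6 in → contributes −1.6299 in⁴
  hole 2: d = -1.2 in → contributes −0.18221 in⁴
  hole 3: d = 1.2 in → contributes −0.18221 in⁴
  hole 4: d = 3.6 in → contributes −1.6299 in⁴
Total I = 140.38 in⁴.

Iy ≈ 140 in⁴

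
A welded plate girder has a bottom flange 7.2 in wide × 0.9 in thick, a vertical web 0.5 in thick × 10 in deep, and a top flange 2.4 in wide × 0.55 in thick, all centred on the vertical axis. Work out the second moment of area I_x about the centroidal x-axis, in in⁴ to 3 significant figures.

Split into non-overlapping primitives; take the origin at the lower-left of the bounding box.
Bottom plate: 7.2 × 0.9, A = 6.48 in², y = 0.45 in, Ī = 0.4374 in⁴.
Web plate: 0.5 × 10, A = 5 in², y = 5.9 in, Ī = 41.667 in⁴.
Top plate: 2.4 × 0.55, A = 1.32 in², y = 11.175 in, Ī = 0.033275 in⁴.
Centroid: ȳ = ΣA·y / ΣA = 3.6849 in.
Transfer each piece to the centroidal x-axis using Ī + A·d² with d = y − 3.6849:
  bottom plate: d = -3.2349 in → contributes +68.249 in⁴
  web plate: d = 2.2151 in → contributes +66.2 in⁴
  top plate: d = 7.4901 in → contributes +74.087 in⁴
Total I = 208.54 in⁴.

I_x ≈ 209 in⁴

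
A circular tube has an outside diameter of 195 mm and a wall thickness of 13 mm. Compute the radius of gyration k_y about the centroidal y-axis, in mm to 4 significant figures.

k_y ≈ 64.51 mm

Break the section into simple shapes (no overlaps), measuring from the bottom-left corner of the bounding box.
Outer circle: ⌀195, A = 29864.8 mm², x = 97.5 mm, Ī = 70 975 481 mm⁴.
Bore (subtracted): ⌀169, A = 22431.8 mm², x = 97.5 mm, Ī = 40 042 088 mm⁴.
By symmetry the centroid is at mid-width, x̄ = 97.5 mm.
All pieces are centred on the centroidal y-axis, so I = ΣĪ (holes subtracted) = 30 933 393 mm⁴.
Radius of gyration: k = √(I/A) = √(30 933 393 / 7433.01) = 64.5107 mm.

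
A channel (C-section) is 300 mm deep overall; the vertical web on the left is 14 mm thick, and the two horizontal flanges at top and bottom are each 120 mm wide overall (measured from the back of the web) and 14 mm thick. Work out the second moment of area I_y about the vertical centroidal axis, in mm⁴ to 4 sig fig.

Break the section into simple shapes (no overlaps), measuring from the bottom-left corner of the bounding box.
Web: 14 × 300, A = 4 200 mm², x = 7 mm, Ī = 68 600 mm⁴.
Top flange (beyond web): 106 × 14, A = 1 484 mm², x = 67 mm, Ī = 1 389 519 mm⁴.
Bottom flange (beyond web): 106 × 14, A = 1 484 mm², x = 67 mm, Ī = 1 389 519 mm⁴.
Centroid: x̄ = ΣA·x / ΣA = 31.8438 mm.
Transfer each piece to the vertical centroidal axis using Ī + A·d² with d = x − 31.8438:
  web: d = -24.8438 mm → contributes +2 660 890 mm⁴
  top flange (beyond web): d = 35.1563 mm → contributes +3 223 686 mm⁴
  bottom flange (beyond web): d = 35.1563 mm → contributes +3 223 686 mm⁴
Total I = 9 108 262 mm⁴.

I_y ≈ 9.108 × 10⁶ mm⁴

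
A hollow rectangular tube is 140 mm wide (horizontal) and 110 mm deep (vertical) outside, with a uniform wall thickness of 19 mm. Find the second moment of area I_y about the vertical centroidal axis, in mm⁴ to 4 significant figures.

Split into non-overlapping primitives; take the origin at the lower-left of the bounding box.
Outer rectangle: 140 × 110, A = 15 400 mm², x = 70 mm, Ī = 25 153 333 mm⁴.
Inner void (subtracted): 102 × 72, A = 7 344 mm², x = 70 mm, Ī = 6 367 248 mm⁴.
By symmetry the centroid is at mid-width, x̄ = 70 mm.
All pieces are centred on the vertical centroidal axis, so I = ΣĪ (holes subtracted) = 18 786 085 mm⁴.

I_y ≈ 1.879 × 10⁷ mm⁴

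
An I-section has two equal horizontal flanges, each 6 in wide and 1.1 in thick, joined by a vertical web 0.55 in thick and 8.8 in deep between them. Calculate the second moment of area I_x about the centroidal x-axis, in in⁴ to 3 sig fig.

I_x ≈ 356 in⁴

Split into non-overlapping primitives; take the origin at the lower-left of the bounding box.
Bottom flange: 6 × 1.1, A = 6.6 in², y = 0.55 in, Ī = 0.6655 in⁴.
Web: 0.55 × 8.8, A = 4.84 in², y = 5.5 in, Ī = 31.234 in⁴.
Top flange: 6 × 1.1, A = 6.6 in², y = 10.45 in, Ī = 0.6655 in⁴.
By symmetry the centroid is at mid-height, ȳ = 5.5 in.
Transfer each piece to the centroidal x-axis using Ī + A·d² with d = y − 5.5:
  bottom flange: d = -4.95 in → contributes +162.38 in⁴
  web: d = 0 in → contributes +31.234 in⁴
  top flange: d = 4.95 in → contributes +162.38 in⁴
Total I = 356 in⁴.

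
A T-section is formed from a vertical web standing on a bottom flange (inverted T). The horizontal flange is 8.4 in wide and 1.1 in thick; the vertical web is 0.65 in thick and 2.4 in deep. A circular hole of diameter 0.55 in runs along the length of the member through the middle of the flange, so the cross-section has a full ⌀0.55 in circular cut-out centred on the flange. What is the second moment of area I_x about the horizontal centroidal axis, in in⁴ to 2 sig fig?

I_x ≈ 5.7 in⁴

Break the section into simple shapes (no overlaps), measuring from the bottom-left corner of the bounding box.
Flange: 8.4 × 1.1, A = 9.24 in², y = 0.55 in, Ī = 0.9317 in⁴.
Web: 0.65 × 2.4, A = 1.56 in², y = 2.3 in, Ī = 0.7488 in⁴.
Hole (subtracted): ⌀0.55, A = 0.2376 in², y = 0.55 in, Ī = 0.004492 in⁴.
Centroid: ȳ = ΣA·y / ΣA = 0.8085 in.
Transfer each piece to the horizontal centroidal axis using Ī + A·d² with d = y − 0.8085:
  flange: d = -0.2585 in → contributes +1.549 in⁴
  web: d = 1.492 in → contributes +4.219 in⁴
  hole: d = -0.2585 in → contributes −0.02036 in⁴
Total I = 5.748 in⁴.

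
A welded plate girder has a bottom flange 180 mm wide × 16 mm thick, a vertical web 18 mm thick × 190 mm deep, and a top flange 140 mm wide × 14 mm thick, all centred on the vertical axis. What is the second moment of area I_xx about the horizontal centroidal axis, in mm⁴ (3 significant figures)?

Break the section into simple shapes (no overlaps), measuring from the bottom-left corner of the bounding box.
Bottom plate: 180 × 16, A = 2 880 mm², y = 8 mm, Ī = 61 440 mm⁴.
Web plate: 18 × 190, A = 3 420 mm², y = 111 mm, Ī = 10 288 500 mm⁴.
Top plate: 140 × 14, A = 1 960 mm², y = 213 mm, Ī = 32 013 mm⁴.
Centroid: ȳ = ΣA·y / ΣA = 99.291 mm.
Transfer each piece to the horizontal centroidal axis using Ī + A·d² with d = y − 99.291:
  bottom plate: d = -91.291 mm → contributes +24 063 261 mm⁴
  web plate: d = 11.709 mm → contributes +10 757 420 mm⁴
  top plate: d = 113.71 mm → contributes +25 374 495 mm⁴
Total I = 60 195 176 mm⁴.

I_xx ≈ 6.02 × 10⁷ mm⁴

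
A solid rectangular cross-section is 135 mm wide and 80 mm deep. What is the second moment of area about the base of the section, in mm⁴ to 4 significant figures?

I_base ≈ 2.304 × 10⁷ mm⁴

The section: 135 × 80, A = 10 800 mm², y = 40 mm, Ī = 5 760 000 mm⁴.
Transfer it to the base of the section using Ī + A·d² with d = y − 0:
  the section: d = 40 mm → contributes +23 040 000 mm⁴
Total I = 23 040 000 mm⁴.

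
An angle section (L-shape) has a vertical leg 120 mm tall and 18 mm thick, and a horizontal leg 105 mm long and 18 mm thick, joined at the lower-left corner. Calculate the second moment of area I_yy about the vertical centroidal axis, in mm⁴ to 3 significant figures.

Treat the section as a set of non-overlapping primitives; coordinates are from the bounding-box lower-left.
Vertical leg: 18 × 120, A = 2 160 mm², x = 9 mm, Ī = 58 320 mm⁴.
Horizontal leg (remainder): 87 × 18, A = 1 566 mm², x = 61.5 mm, Ī = 987 755 mm⁴.
Centroid: x̄ = ΣA·x / ΣA = 31.065 mm.
Transfer each piece to the vertical centroidal axis using Ī + A·d² with d = x − 31.065:
  vertical leg: d = -22.065 mm → contributes +1 109 967 mm⁴
  horizontal leg (remainder): d = 30.435 mm → contributes +2 438 303 mm⁴
Total I = 3 548 270 mm⁴.

I_yy ≈ 3.55 × 10⁶ mm⁴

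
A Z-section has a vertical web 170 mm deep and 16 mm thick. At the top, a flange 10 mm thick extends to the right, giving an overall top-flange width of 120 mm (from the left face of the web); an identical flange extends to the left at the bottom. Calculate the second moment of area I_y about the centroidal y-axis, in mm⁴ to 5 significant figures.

I_y ≈ 9.4208 × 10⁶ mm⁴

Treat the section as a set of non-overlapping primitives; coordinates are from the bounding-box lower-left.
Web: 16 × 170, A = 2 720 mm², x = 112 mm, Ī = 58026.67 mm⁴.
Top flange (beyond web): 104 × 10, A = 1 040 mm², x = 172 mm, Ī = 937386.7 mm⁴.
Bottom flange (beyond web): 104 × 10, A = 1 040 mm², x = 52 mm, Ī = 937386.7 mm⁴.
Centroid: x̄ = ΣA·x / ΣA = 112 mm.
Transfer each piece to the centroidal y-axis using Ī + A·d² with d = x − 112:
  web: d = 0 mm → contributes +58026.67 mm⁴
  top flange (beyond web): d = 60 mm → contributes +4 681 387 mm⁴
  bottom flange (beyond web): d = -60 mm → contributes +4 681 387 mm⁴
Total I = 9 420 800 mm⁴.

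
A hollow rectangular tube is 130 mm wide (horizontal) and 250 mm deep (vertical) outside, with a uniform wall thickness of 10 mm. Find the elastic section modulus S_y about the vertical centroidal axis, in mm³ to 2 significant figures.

S_y ≈ 3.1 × 10⁵ mm³

Treat the section as a set of non-overlapping primitives; coordinates are from the bounding-box lower-left.
Outer rectangle: 130 × 250, A = 32 500 mm², x = 65 mm, Ī = 45 770 833 mm⁴.
Inner void (subtracted): 110 × 230, A = 25 300 mm², x = 65 mm, Ī = 25 510 833 mm⁴.
By symmetry the centroid is at mid-width, x̄ = 65 mm.
All pieces are centred on the vertical centroidal axis, so I = ΣĪ (holes subtracted) = 20 260 000 mm⁴.
Extreme fibre distance c = 65 mm; S = I/c = 311 692 mm³.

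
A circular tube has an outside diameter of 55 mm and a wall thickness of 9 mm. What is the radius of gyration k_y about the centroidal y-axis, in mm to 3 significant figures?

k_y ≈ 16.6 mm

Decompose the section into non-overlapping parts with the origin at the bottom-left of its bounding rectangle.
Outer circle: ⌀55, A = 2375.8 mm², x = 27.5 mm, Ī = 449 180 mm⁴.
Bore (subtracted): ⌀37, A = 1075.2 mm², x = 27.5 mm, Ī = 91 998 mm⁴.
By symmetry the centroid is at mid-width, x̄ = 27.5 mm.
All pieces are centred on the centroidal y-axis, so I = ΣĪ (holes subtracted) = 357 183 mm⁴.
Radius of gyration: k = √(I/A) = √(357 183 / 1300.6) = 16.572 mm.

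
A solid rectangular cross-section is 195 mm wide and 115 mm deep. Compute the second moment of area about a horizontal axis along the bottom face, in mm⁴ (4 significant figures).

The section: 195 × 115, A = 22 425 mm², y = 57.5 mm, Ī = 24 714 219 mm⁴.
Transfer it to the bottom edge using Ī + A·d² with d = y − 0:
  the section: d = 57.5 mm → contributes +98 856 875 mm⁴
Total I = 98 856 875 mm⁴.

I_base ≈ 9.886 × 10⁷ mm⁴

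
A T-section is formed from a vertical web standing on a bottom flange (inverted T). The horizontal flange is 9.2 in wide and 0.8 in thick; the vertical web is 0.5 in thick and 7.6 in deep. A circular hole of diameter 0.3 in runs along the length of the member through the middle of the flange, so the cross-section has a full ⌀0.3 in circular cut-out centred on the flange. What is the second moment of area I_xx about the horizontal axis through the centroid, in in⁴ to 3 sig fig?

Decompose the section into non-overlapping parts with the origin at the bottom-left of its bounding rectangle.
Flange: 9.2 × 0.8, A = 7.36 in², y = 0.4 in, Ī = 0.39253 in⁴.
Web: 0.5 × 7.6, A = 3.8 in², y = 4.6 in, Ī = 18.291 in⁴.
Hole (subtracted): ⌀0.3, A = 0.070686 in², y = 0.4 in, Ī = 0.00039761 in⁴.
Centroid: ȳ = ΣA·y / ΣA = 1.8392 in.
Transfer each piece to the horizontal axis through the centroid using Ī + A·d² with d = y − 1.8392:
  flange: d = -1.4392 in → contributes +15.638 in⁴
  web: d = 2.7608 in → contributes +47.254 in⁴
  hole: d = -1.4392 in → contributes −0.14681 in⁴
Total I = 62.745 in⁴.

I_xx ≈ 62.7 in⁴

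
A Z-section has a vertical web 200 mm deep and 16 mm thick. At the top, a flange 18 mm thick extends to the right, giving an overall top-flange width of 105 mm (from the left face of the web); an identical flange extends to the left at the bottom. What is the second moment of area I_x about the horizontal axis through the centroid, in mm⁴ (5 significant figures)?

Decompose the section into non-overlapping parts with the origin at the bottom-left of its bounding rectangle.
Web: 16 × 200, A = 3 200 mm², y = 100 mm, Ī = 10 666 667 mm⁴.
Top flange (beyond web): 89 × 18, A = 1 602 mm², y = 191 mm, Ī = 43 254 mm⁴.
Bottom flange (beyond web): 89 × 18, A = 1 602 mm², y = 9 mm, Ī = 43 254 mm⁴.
Centroid: ȳ = ΣA·y / ΣA = 100 mm.
Transfer each piece to the horizontal axis through the centroid using Ī + A·d² with d = y − 100:
  web: d = 0 mm → contributes +10 666 667 mm⁴
  top flange (beyond web): d = 91 mm → contributes +13 309 416 mm⁴
  bottom flange (beyond web): d = -91 mm → contributes +13 309 416 mm⁴
Total I = 37 285 499 mm⁴.

I_x ≈ 3.7285 × 10⁷ mm⁴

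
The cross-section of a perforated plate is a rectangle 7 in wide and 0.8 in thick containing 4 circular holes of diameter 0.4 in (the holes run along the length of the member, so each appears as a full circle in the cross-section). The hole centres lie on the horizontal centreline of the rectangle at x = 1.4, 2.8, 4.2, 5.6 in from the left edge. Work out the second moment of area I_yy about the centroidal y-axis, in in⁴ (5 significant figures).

I_yy ≈ 21.630 in⁴

Treat the section as a set of non-overlapping primitives; coordinates are from the bounding-box lower-left.
Plate: 7 × 0.8, A = 5.6 in², x = 3.5 in, Ī = 22.86667 in⁴.
Hole 1 (subtracted): ⌀0.4, A = 0.1256637 in², x = 1.4 in, Ī = 0.001256637 in⁴.
Hole 2 (subtracted): ⌀0.4, A = 0.1256637 in², x = 2.8 in, Ī = 0.001256637 in⁴.
Hole 3 (subtracted): ⌀0.4, A = 0.1256637 in², x = 4.2 in, Ī = 0.001256637 in⁴.
Hole 4 (subtracted): ⌀0.4, A = 0.1256637 in², x = 5.6 in, Ī = 0.001256637 in⁴.
By symmetry the centroid is at mid-width, x̄ = 3.5 in.
Transfer each piece to the centroidal y-axis using Ī + A·d² with d = x − 3.5:
  plate: d = 0 in → contributes +22.86667 in⁴
  hole 1: d = -2.1 in → contributes −0.5554336 in⁴
  hole 2: d = -0.7 in → contributes −0.06283185 in⁴
  hole 3: d = 0.7 in → contributes −0.06283185 in⁴
  hole 4: d = 2.1 in → contributes −0.5554336 in⁴
Total I = 21.63014 in⁴.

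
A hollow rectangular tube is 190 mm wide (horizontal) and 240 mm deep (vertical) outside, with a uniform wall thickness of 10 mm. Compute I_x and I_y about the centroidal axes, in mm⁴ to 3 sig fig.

Break the section into simple shapes (no overlaps), measuring from the bottom-left corner of the bounding box.
Outer rectangle: 190 × 240, A = 45 600 mm², y = 120 mm, Ī = 218 880 000 mm⁴.
Inner void (subtracted): 170 × 220, A = 37 400 mm², y = 120 mm, Ī = 150 846 667 mm⁴.
By symmetry the centroid is at mid-height, ȳ = 120 mm.
All pieces are centred on the centroidal x-axis, so I = ΣĪ (holes subtracted) = 68 033 333 mm⁴.
Repeating about the centroidal y-axis gives I_y = 47 108 333 mm⁴.

I_x ≈ 6.80 × 10⁷ mm⁴, I_y ≈ 4.71 × 10⁷ mm⁴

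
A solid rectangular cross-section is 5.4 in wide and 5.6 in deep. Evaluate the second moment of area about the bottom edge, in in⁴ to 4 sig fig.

I_base ≈ 316.1 in⁴

The section: 5.4 × 5.6, A = 30.24 in², y = 2.8 in, Ī = 79.0272 in⁴.
Transfer it to a horizontal axis along the bottom face using Ī + A·d² with d = y − 0:
  the section: d = 2.8 in → contributes +316.109 in⁴
Total I = 316.109 in⁴.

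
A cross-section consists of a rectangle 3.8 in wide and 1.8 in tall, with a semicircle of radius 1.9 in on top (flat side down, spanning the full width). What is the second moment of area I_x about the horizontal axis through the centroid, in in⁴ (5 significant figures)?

I_x ≈ 12.305 in⁴

Treat the section as a set of non-overlapping primitives; coordinates are from the bounding-box lower-left.
Rectangular body: 3.8 × 1.8, A = 6.84 in², y = 0.9 in, Ī = 1.8468 in⁴.
Semicircular cap: semicircle r = 1.9, A = 5.670575 in², y = 2.606385 in, Ī = 1.430364 in⁴.
Centroid: ȳ = ΣA·y / ΣA = 1.67344 in.
Transfer each piece to the horizontal axis through the centroid using Ī + A·d² with d = y − 1.67344:
  rectangular body: d = -0.7734404 in → contributes +5.938557 in⁴
  semicircular cap: d = 0.9329446 in → contributes +6.365951 in⁴
Total I = 12.30451 in⁴.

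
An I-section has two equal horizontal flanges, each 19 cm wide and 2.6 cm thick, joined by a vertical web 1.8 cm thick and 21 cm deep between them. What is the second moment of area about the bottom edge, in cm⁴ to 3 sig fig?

I_base ≈ 3.86 × 10⁴ cm⁴

Split into non-overlapping primitives; take the origin at the lower-left of the bounding box.
Bottom flange: 19 × 2.6, A = 49.4 cm², y = 1.3 cm, Ī = 27.829 cm⁴.
Web: 1.8 × 21, A = 37.8 cm², y = 13.1 cm, Ī = 1389.2 cm⁴.
Top flange: 19 × 2.6, A = 49.4 cm², y = 24.9 cm, Ī = 27.829 cm⁴.
Transfer each piece to the base of the section using Ī + A·d² with d = y − 0:
  bottom flange: d = 1.3 cm → contributes +111.31 cm⁴
  web: d = 13.1 cm → contributes +7 876 cm⁴
  top flange: d = 24.9 cm → contributes +30 656 cm⁴
Total I = 38 644 cm⁴.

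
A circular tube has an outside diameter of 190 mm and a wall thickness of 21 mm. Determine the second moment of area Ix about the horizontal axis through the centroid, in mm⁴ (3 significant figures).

Split into non-overlapping primitives; take the origin at the lower-left of the bounding box.
Outer circle: ⌀190, A = 28 353 mm², y = 95 mm, Ī = 63 971 171 mm⁴.
Bore (subtracted): ⌀148, A = 17 203 mm², y = 95 mm, Ī = 23 551 402 mm⁴.
By symmetry the centroid is at mid-height, ȳ = 95 mm.
All pieces are centred on the horizontal axis through the centroid, so I = ΣĪ (holes subtracted) = 40 419 770 mm⁴.

Ix ≈ 4.04 × 10⁷ mm⁴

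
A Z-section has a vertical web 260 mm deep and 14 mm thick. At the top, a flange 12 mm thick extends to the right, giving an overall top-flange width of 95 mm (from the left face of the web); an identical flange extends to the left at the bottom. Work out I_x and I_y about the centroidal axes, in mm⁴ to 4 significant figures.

Break the section into simple shapes (no overlaps), measuring from the bottom-left corner of the bounding box.
Web: 14 × 260, A = 3 640 mm², y = 130 mm, Ī = 20 505 333 mm⁴.
Top flange (beyond web): 81 × 12, A = 972 mm², y = 254 mm, Ī = 11 664 mm⁴.
Bottom flange (beyond web): 81 × 12, A = 972 mm², y = 6 mm, Ī = 11 664 mm⁴.
Centroid: ȳ = ΣA·y / ΣA = 130 mm.
Transfer each piece to the centroidal x-axis using Ī + A·d² with d = y − 130:
  web: d = 0 mm → contributes +20 505 333 mm⁴
  top flange (beyond web): d = 124 mm → contributes +14 957 136 mm⁴
  bottom flange (beyond web): d = -124 mm → contributes +14 957 136 mm⁴
Total I = 50 419 605 mm⁴.
For the y-axis: x̄ = 88 mm.
Repeating about the centroidal y-axis gives I_y = 5 508 485 mm⁴.

I_x ≈ 5.042 × 10⁷ mm⁴, I_y ≈ 5.508 × 10⁶ mm⁴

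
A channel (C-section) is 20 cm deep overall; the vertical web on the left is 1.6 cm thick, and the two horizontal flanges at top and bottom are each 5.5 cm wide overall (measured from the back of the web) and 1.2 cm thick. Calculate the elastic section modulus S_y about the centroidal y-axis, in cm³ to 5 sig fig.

S_y ≈ 18.014 cm³

Break the section into simple shapes (no overlaps), measuring from the bottom-left corner of the bounding box.
Web: 1.6 × 20, A = 32 cm², x = 0.8 cm, Ī = 6.826667 cm⁴.
Top flange (beyond web): 3.9 × 1.2, A = 4.68 cm², x = 3.55 cm, Ī = 5.9319 cm⁴.
Bottom flange (beyond web): 3.9 × 1.2, A = 4.68 cm², x = 3.55 cm, Ī = 5.9319 cm⁴.
Centroid: x̄ = ΣA·x / ΣA = 1.42234 cm.
Transfer each piece to the centroidal y-axis using Ī + A·d² with d = x − 1.42234:
  web: d = -0.6223404 cm → contributes +19.22051 cm⁴
  top flange (beyond web): d = 2.12766 cm → contributes +27.11796 cm⁴
  bottom flange (beyond web): d = 2.12766 cm → contributes +27.11796 cm⁴
Total I = 73.45642 cm⁴.
Extreme fibre distance c = 4.07766 cm; S = I/c = 18.01436 cm³.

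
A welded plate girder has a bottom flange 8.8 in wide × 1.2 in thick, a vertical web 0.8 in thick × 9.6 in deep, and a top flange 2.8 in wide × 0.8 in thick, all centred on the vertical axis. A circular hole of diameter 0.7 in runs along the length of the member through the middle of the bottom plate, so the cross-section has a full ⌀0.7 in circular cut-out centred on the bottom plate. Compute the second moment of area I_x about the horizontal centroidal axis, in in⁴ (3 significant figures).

I_x ≈ 324 in⁴

Break the section into simple shapes (no overlaps), measuring from the bottom-left corner of the bounding box.
Bottom plate: 8.8 × 1.2, A = 10.56 in², y = 0.6 in, Ī = 1.2672 in⁴.
Web plate: 0.8 × 9.6, A = 7.68 in², y = 6 in, Ī = 58.982 in⁴.
Top plate: 2.8 × 0.8, A = 2.24 in², y = 11.2 in, Ī = 0.11947 in⁴.
Hole (subtracted): ⌀0.7, A = 0.38485 in², y = 0.6 in, Ī = 0.011786 in⁴.
Centroid: ȳ = ΣA·y / ΣA = 3.8454 in.
Transfer each piece to the horizontal centroidal axis using Ī + A·d² with d = y − 3.8454:
  bottom plate: d = -3.2454 in → contributes +112.49 in⁴
  web plate: d = 2.1546 in → contributes +94.637 in⁴
  top plate: d = 7.3546 in → contributes +121.28 in⁴
  hole: d = -3.2454 in → contributes −4.0651 in⁴
Total I = 324.34 in⁴.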